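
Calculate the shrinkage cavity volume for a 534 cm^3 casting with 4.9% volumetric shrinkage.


Formula: V_shrink = V_casting * shrinkage_pct / 100
V_shrink = 534 cm^3 * 4.9 / 100 = 26.1660 cm^3


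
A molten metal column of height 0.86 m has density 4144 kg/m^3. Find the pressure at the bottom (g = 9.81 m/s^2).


Formula: P = rho * g * h
rho * g = 4144 * 9.81 = 40652.64 N/m^3
P = 40652.64 * 0.86 = 34961.2704 Pa

Answer: 34961.2704 Pa


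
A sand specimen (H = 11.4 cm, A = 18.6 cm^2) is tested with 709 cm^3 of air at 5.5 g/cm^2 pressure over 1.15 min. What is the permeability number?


Formula: Permeability Number P = (V * H) / (p * A * t)
Numerator: V * H = 709 * 11.4 = 8082.6
Denominator: p * A * t = 5.5 * 18.6 * 1.15 = 117.645
P = 8082.6 / 117.645 = 68.7033

68.7033


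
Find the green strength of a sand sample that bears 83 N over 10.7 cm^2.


Formula: Compressive Strength = Force / Area
Strength = 83 N / 10.7 cm^2 = 7.7570 N/cm^2

7.7570 N/cm^2


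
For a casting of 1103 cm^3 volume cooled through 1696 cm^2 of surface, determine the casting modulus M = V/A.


Formula: Casting Modulus M = V / A
M = 1103 cm^3 / 1696 cm^2 = 0.6504 cm

0.6504 cm


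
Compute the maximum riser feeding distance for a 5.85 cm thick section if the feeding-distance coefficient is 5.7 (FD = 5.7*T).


Formula: FD = 5.7 * T  (riser feeding-distance rule)
FD = 5.7 * 5.85 cm = 33.3450 cm


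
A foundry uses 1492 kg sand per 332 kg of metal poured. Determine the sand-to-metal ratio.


Formula: Sand-to-Metal Ratio = W_sand / W_metal
Ratio = 1492 kg / 332 kg = 4.4940

Final answer: 4.4940


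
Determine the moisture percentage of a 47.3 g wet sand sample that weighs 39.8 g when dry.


Formula: MC = (W_wet - W_dry) / W_wet * 100
Water mass = 47.3 - 39.8 = 7.5 g
MC = 7.5 / 47.3 * 100 = 15.8562%

Answer: 15.8562%


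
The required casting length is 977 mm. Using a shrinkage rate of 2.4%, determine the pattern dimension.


Formula: L_pattern = L_casting * (1 + shrinkage_rate/100)
Shrinkage factor = 1 + 2.4/100 = 1.024
L_pattern = 977 mm * 1.024 = 1000.4480 mm

Answer: 1000.4480 mm


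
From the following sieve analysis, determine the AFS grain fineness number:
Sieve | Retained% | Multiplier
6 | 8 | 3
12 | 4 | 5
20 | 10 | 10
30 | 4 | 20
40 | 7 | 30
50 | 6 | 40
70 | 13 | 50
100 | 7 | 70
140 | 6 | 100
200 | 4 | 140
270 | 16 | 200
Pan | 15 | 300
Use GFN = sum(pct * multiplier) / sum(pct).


Formula: GFN = sum(pct * multiplier) / sum(pct)
sum(pct * multiplier) = 10674
sum(pct) = 100
GFN = 10674 / 100 = 106.74

Answer: 106.74


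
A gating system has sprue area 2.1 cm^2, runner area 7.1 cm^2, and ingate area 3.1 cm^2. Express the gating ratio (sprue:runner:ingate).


Sprue:Runner:Ingate = 1 : 7.1/2.1 : 3.1/2.1 = 1:3.38:1.48

1:3.38:1.48


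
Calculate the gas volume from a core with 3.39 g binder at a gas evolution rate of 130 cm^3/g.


Formula: V_gas = W_binder * gas_evolution_rate
V = 3.39 g * 130 cm^3/g = 440.7000 cm^3

Final answer: 440.7000 cm^3


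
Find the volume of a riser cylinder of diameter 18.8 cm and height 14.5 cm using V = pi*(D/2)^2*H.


Formula: V = pi * (D/2)^2 * H  (cylinder volume)
Radius = D/2 = 18.8/2 = 9.4 cm
V = pi * 9.4^2 * 14.5 = 4025.0713 cm^3


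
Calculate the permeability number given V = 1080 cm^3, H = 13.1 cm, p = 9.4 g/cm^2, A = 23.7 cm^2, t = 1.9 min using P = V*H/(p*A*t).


Formula: Permeability Number P = (V * H) / (p * A * t)
Numerator: V * H = 1080 * 13.1 = 14148.0
Denominator: p * A * t = 9.4 * 23.7 * 1.9 = 423.282
P = 14148.0 / 423.282 = 33.4245

Answer: 33.4245


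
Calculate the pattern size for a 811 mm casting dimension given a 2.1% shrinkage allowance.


Formula: L_pattern = L_casting * (1 + shrinkage_rate/100)
Shrinkage factor = 1 + 2.1/100 = 1.021
L_pattern = 811 mm * 1.021 = 828.0310 mm


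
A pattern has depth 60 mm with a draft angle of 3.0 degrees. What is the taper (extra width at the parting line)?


Formula: taper = depth * tan(draft_angle)
tan(3.0 deg) = 0.0524078
taper = 60 mm * 0.0524078 = 3.1445 mm


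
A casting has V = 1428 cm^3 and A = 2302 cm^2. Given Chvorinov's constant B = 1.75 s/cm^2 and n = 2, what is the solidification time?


Formula: t_s = B * (V/A)^n  (Chvorinov's rule, n=2)
Modulus M = V/A = 1428/2302 = 0.620330 cm
M^2 = 0.620330^2 = 0.384809 cm^2
t_s = 1.75 * 0.384809 = 0.6734 s

0.6734 s


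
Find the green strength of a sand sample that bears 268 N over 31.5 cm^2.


Formula: Compressive Strength = Force / Area
Strength = 268 N / 31.5 cm^2 = 8.5079 N/cm^2

Final answer: 8.5079 N/cm^2


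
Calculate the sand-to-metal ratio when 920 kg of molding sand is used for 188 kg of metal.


Formula: Sand-to-Metal Ratio = W_sand / W_metal
Ratio = 920 kg / 188 kg = 4.8936


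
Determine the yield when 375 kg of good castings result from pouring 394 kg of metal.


Formula: Casting Yield = (W_good / W_total) * 100
Yield = (375 kg / 394 kg) * 100 = 95.1777%

95.1777%


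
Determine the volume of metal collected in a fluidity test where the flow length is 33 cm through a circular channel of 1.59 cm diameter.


Formula: V = pi * (d/2)^2 * L  (cylinder volume)
Radius = 1.59/2 = 0.795 cm
V = pi * 0.795^2 * 33 = 65.5236 cm^3

Final answer: 65.5236 cm^3


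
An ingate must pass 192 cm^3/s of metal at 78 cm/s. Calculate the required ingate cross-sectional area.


Formula: A_ingate = Q / v  (continuity equation)
A = 192 cm^3/s / 78 cm/s = 2.4615 cm^2

Answer: 2.4615 cm^2


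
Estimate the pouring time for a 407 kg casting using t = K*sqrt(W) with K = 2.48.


Formula: t = K * sqrt(W)
sqrt(W) = sqrt(407) = 20.17424
t = 2.48 * 20.17424 = 50.0321 s

50.0321 s


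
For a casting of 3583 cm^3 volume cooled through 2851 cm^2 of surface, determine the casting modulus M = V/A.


Formula: Casting Modulus M = V / A
M = 3583 cm^3 / 2851 cm^2 = 1.2568 cm

Final answer: 1.2568 cm


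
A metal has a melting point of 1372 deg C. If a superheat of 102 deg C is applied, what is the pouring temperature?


Formula: T_pour = T_melt + Superheat
T_pour = 1372 + 102 = 1474 deg C

Answer: 1474 deg C


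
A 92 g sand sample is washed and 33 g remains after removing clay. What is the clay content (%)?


Formula: Clay% = (W_total - W_washed) / W_total * 100
Clay mass = 92 - 33 = 59 g
Clay% = 59 / 92 * 100 = 64.1304%

Final answer: 64.1304%


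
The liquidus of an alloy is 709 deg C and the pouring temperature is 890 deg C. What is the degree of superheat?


Formula: Superheat = T_pour - T_melt
Superheat = 890 - 709 = 181 deg C

Final answer: 181 deg C


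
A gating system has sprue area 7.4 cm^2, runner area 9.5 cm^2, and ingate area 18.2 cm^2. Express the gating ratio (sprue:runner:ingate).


Sprue:Runner:Ingate = 1 : 9.5/7.4 : 18.2/7.4 = 1:1.28:2.46

Answer: 1:1.28:2.46


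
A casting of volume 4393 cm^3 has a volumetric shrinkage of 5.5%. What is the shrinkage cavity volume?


Formula: V_shrink = V_casting * shrinkage_pct / 100
V_shrink = 4393 cm^3 * 5.5 / 100 = 241.6150 cm^3


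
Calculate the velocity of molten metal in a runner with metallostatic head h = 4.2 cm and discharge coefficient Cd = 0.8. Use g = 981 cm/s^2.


Formula: v = Cd * sqrt(2 * g * h)  (Torricelli with discharge coefficient)
2*g*h = 2 * 981 * 4.2 = 8240.4 cm^2/s^2
sqrt(8240.4) = 90.77665 cm/s
v = 0.8 * 90.77665 = 72.6213 cm/s

Final answer: 72.6213 cm/s


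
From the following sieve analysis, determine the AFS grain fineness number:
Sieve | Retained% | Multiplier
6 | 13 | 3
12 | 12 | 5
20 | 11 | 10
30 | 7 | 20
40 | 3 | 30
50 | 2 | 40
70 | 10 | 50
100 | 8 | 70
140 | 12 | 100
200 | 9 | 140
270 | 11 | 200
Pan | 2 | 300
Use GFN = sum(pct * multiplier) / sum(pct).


Formula: GFN = sum(pct * multiplier) / sum(pct)
sum(pct * multiplier) = 6839
sum(pct) = 100
GFN = 6839 / 100 = 68.39

68.39


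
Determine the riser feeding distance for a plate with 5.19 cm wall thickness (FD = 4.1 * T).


Formula: FD = 4.1 * T  (riser feeding-distance rule)
FD = 4.1 * 5.19 cm = 21.2790 cm

21.2790 cm


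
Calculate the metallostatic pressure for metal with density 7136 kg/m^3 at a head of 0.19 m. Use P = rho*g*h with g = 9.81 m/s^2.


Formula: P = rho * g * h
rho * g = 7136 * 9.81 = 70004.16 N/m^3
P = 70004.16 * 0.19 = 13300.7904 Pa

Answer: 13300.7904 Pa


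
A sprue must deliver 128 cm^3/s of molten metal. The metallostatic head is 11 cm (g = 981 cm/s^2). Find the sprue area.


Formula: v = sqrt(2*g*h), A = Q/v
Velocity: v = sqrt(2 * 981 * 11) = sqrt(21582) = 146.9081 cm/s
Sprue area: A = Q / v = 128 / 146.9081 = 0.8713 cm^2


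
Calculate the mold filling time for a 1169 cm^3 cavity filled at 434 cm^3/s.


Formula: t_fill = V_mold / Q_flow
t = 1169 cm^3 / 434 cm^3/s = 2.6935 s

Answer: 2.6935 s


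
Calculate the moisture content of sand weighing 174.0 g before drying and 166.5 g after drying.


Formula: MC = (W_wet - W_dry) / W_wet * 100
Water mass = 174.0 - 166.5 = 7.5 g
MC = 7.5 / 174.0 * 100 = 4.3103%

Final answer: 4.3103%


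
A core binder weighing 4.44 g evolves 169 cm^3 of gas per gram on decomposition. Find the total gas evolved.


Formula: V_gas = W_binder * gas_evolution_rate
V = 4.44 g * 169 cm^3/g = 750.3600 cm^3


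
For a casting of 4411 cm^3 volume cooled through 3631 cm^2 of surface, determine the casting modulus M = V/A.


Formula: Casting Modulus M = V / A
M = 4411 cm^3 / 3631 cm^2 = 1.2148 cm


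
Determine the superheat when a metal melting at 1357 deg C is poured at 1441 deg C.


Formula: Superheat = T_pour - T_melt
Superheat = 1441 - 1357 = 84 deg C

Final answer: 84 deg C


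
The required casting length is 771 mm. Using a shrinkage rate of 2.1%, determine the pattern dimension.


Formula: L_pattern = L_casting * (1 + shrinkage_rate/100)
Shrinkage factor = 1 + 2.1/100 = 1.021
L_pattern = 771 mm * 1.021 = 787.1910 mm

Answer: 787.1910 mm


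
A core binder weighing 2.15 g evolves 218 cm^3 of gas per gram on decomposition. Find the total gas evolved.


Formula: V_gas = W_binder * gas_evolution_rate
V = 2.15 g * 218 cm^3/g = 468.7000 cm^3

Answer: 468.7000 cm^3


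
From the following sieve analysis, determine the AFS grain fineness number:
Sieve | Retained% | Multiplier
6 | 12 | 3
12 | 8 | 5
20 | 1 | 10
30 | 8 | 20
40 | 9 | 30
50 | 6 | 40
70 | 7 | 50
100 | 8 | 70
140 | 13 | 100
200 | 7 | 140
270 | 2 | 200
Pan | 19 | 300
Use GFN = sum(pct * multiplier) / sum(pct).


Formula: GFN = sum(pct * multiplier) / sum(pct)
sum(pct * multiplier) = 10046
sum(pct) = 100
GFN = 10046 / 100 = 100.46


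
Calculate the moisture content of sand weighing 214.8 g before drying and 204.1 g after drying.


Formula: MC = (W_wet - W_dry) / W_wet * 100
Water mass = 214.8 - 204.1 = 10.7 g
MC = 10.7 / 214.8 * 100 = 4.9814%

4.9814%


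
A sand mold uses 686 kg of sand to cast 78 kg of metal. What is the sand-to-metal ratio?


Formula: Sand-to-Metal Ratio = W_sand / W_metal
Ratio = 686 kg / 78 kg = 8.7949

Answer: 8.7949


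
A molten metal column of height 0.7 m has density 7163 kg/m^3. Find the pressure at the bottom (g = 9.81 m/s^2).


Formula: P = rho * g * h
rho * g = 7163 * 9.81 = 70269.03 N/m^3
P = 70269.03 * 0.7 = 49188.3210 Pa

Final answer: 49188.3210 Pa


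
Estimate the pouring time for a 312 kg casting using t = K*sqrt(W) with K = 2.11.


Formula: t = K * sqrt(W)
sqrt(W) = sqrt(312) = 17.66352
t = 2.11 * 17.66352 = 37.2700 s

Answer: 37.2700 s


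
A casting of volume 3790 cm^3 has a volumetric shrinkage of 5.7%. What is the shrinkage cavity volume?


Formula: V_shrink = V_casting * shrinkage_pct / 100
V_shrink = 3790 cm^3 * 5.7 / 100 = 216.0300 cm^3


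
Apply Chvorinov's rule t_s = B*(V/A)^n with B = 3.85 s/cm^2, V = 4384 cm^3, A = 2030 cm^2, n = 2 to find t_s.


Formula: t_s = B * (V/A)^n  (Chvorinov's rule, n=2)
Modulus M = V/A = 4384/2030 = 2.159606 cm
M^2 = 2.159606^2 = 4.663898 cm^2
t_s = 3.85 * 4.663898 = 17.9560 s


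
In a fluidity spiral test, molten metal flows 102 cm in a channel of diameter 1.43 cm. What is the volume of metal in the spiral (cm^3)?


Formula: V = pi * (d/2)^2 * L  (cylinder volume)
Radius = 1.43/2 = 0.715 cm
V = pi * 0.715^2 * 102 = 163.8182 cm^3


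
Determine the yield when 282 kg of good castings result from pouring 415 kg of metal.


Formula: Casting Yield = (W_good / W_total) * 100
Yield = (282 kg / 415 kg) * 100 = 67.9518%

Final answer: 67.9518%


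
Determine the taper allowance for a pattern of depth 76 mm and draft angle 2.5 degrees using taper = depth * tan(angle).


Formula: taper = depth * tan(draft_angle)
tan(2.5 deg) = 0.0436609
taper = 76 mm * 0.0436609 = 3.3182 mm

Final answer: 3.3182 mm


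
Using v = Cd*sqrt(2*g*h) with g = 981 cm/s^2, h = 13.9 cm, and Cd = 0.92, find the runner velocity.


Formula: v = Cd * sqrt(2 * g * h)  (Torricelli with discharge coefficient)
2*g*h = 2 * 981 * 13.9 = 27271.8 cm^2/s^2
sqrt(27271.8) = 165.14176 cm/s
v = 0.92 * 165.14176 = 151.9304 cm/s

151.9304 cm/s


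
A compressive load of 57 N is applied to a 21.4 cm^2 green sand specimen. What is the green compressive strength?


Formula: Compressive Strength = Force / Area
Strength = 57 N / 21.4 cm^2 = 2.6636 N/cm^2

Final answer: 2.6636 N/cm^2


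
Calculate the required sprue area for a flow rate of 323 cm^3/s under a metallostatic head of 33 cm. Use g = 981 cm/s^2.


Formula: v = sqrt(2*g*h), A = Q/v
Velocity: v = sqrt(2 * 981 * 33) = sqrt(64746) = 254.4524 cm/s
Sprue area: A = Q / v = 323 / 254.4524 = 1.2694 cm^2

1.2694 cm^2


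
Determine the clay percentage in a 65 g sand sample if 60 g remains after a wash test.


Formula: Clay% = (W_total - W_washed) / W_total * 100
Clay mass = 65 - 60 = 5 g
Clay% = 5 / 65 * 100 = 7.6923%


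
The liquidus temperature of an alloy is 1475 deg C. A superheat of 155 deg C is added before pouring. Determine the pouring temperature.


Formula: T_pour = T_melt + Superheat
T_pour = 1475 + 155 = 1630 deg C

Final answer: 1630 deg C


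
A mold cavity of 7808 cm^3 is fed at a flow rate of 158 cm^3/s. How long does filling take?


Formula: t_fill = V_mold / Q_flow
t = 7808 cm^3 / 158 cm^3/s = 49.4177 s

Final answer: 49.4177 s


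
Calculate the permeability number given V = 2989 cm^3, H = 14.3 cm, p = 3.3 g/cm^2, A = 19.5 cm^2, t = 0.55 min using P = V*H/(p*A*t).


Formula: Permeability Number P = (V * H) / (p * A * t)
Numerator: V * H = 2989 * 14.3 = 42742.7
Denominator: p * A * t = 3.3 * 19.5 * 0.55 = 35.3925
P = 42742.7 / 35.3925 = 1207.6768

1207.6768


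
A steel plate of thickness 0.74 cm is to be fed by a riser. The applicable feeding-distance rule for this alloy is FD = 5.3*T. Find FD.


Formula: FD = 5.3 * T  (riser feeding-distance rule)
FD = 5.3 * 0.74 cm = 3.9220 cm

Answer: 3.9220 cm


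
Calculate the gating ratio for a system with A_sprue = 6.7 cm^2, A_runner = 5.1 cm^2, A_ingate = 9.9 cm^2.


Sprue:Runner:Ingate = 1 : 5.1/6.7 : 9.9/6.7 = 1:0.76:1.48

Final answer: 1:0.76:1.48


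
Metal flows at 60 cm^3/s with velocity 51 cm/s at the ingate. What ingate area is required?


Formula: A_ingate = Q / v  (continuity equation)
A = 60 cm^3/s / 51 cm/s = 1.1765 cm^2

1.1765 cm^2


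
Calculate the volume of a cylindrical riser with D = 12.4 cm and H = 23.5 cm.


Formula: V = pi * (D/2)^2 * H  (cylinder volume)
Radius = D/2 = 12.4/2 = 6.2 cm
V = pi * 6.2^2 * 23.5 = 2837.9263 cm^3

Final answer: 2837.9263 cm^3


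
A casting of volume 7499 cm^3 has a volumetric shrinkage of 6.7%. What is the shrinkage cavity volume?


Formula: V_shrink = V_casting * shrinkage_pct / 100
V_shrink = 7499 cm^3 * 6.7 / 100 = 502.4330 cm^3


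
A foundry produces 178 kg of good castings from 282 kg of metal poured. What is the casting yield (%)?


Formula: Casting Yield = (W_good / W_total) * 100
Yield = (178 kg / 282 kg) * 100 = 63.1206%

63.1206%


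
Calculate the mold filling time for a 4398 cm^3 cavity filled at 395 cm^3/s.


Formula: t_fill = V_mold / Q_flow
t = 4398 cm^3 / 395 cm^3/s = 11.1342 s

Answer: 11.1342 s


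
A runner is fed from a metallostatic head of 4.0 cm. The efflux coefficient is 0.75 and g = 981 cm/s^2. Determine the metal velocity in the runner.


Formula: v = Cd * sqrt(2 * g * h)  (Torricelli with discharge coefficient)
2*g*h = 2 * 981 * 4.0 = 7848.0 cm^2/s^2
sqrt(7848.0) = 88.58894 cm/s
v = 0.75 * 88.58894 = 66.4417 cm/s

Answer: 66.4417 cm/s


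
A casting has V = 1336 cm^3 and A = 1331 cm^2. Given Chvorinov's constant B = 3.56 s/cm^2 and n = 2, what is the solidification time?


Formula: t_s = B * (V/A)^n  (Chvorinov's rule, n=2)
Modulus M = V/A = 1336/1331 = 1.003757 cm
M^2 = 1.003757^2 = 1.007528 cm^2
t_s = 3.56 * 1.007528 = 3.5868 s

Answer: 3.5868 s


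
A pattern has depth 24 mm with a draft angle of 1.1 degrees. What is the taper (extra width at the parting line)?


Formula: taper = depth * tan(draft_angle)
tan(1.1 deg) = 0.0192010
taper = 24 mm * 0.0192010 = 0.4608 mm


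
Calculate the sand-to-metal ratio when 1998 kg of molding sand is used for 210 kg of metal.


Formula: Sand-to-Metal Ratio = W_sand / W_metal
Ratio = 1998 kg / 210 kg = 9.5143


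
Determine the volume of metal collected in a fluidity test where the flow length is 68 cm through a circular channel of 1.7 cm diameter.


Formula: V = pi * (d/2)^2 * L  (cylinder volume)
Radius = 1.7/2 = 0.85 cm
V = pi * 0.85^2 * 68 = 154.3464 cm^3

Answer: 154.3464 cm^3


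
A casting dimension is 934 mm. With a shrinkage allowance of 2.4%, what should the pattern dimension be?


Formula: L_pattern = L_casting * (1 + shrinkage_rate/100)
Shrinkage factor = 1 + 2.4/100 = 1.024
L_pattern = 934 mm * 1.024 = 956.4160 mm

Final answer: 956.4160 mm


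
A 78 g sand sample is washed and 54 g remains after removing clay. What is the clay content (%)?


Formula: Clay% = (W_total - W_washed) / W_total * 100
Clay mass = 78 - 54 = 24 g
Clay% = 24 / 78 * 100 = 30.7692%

30.7692%


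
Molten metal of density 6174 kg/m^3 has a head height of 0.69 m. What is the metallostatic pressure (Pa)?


Formula: P = rho * g * h
rho * g = 6174 * 9.81 = 60566.94 N/m^3
P = 60566.94 * 0.69 = 41791.1886 Pa

Final answer: 41791.1886 Pa


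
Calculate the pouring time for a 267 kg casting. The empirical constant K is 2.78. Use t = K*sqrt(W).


Formula: t = K * sqrt(W)
sqrt(W) = sqrt(267) = 16.34013
t = 2.78 * 16.34013 = 45.4256 s

45.4256 s


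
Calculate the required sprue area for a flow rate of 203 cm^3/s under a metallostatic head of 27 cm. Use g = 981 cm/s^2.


Formula: v = sqrt(2*g*h), A = Q/v
Velocity: v = sqrt(2 * 981 * 27) = sqrt(52974) = 230.1608 cm/s
Sprue area: A = Q / v = 203 / 230.1608 = 0.8820 cm^2

0.8820 cm^2


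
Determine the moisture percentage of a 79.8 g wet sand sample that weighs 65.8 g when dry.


Formula: MC = (W_wet - W_dry) / W_wet * 100
Water mass = 79.8 - 65.8 = 14.0 g
MC = 14.0 / 79.8 * 100 = 17.5439%


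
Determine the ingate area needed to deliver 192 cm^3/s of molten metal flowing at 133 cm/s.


Formula: A_ingate = Q / v  (continuity equation)
A = 192 cm^3/s / 133 cm/s = 1.4436 cm^2

1.4436 cm^2


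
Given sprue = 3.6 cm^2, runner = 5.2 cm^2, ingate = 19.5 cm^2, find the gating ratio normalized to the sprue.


Sprue:Runner:Ingate = 1 : 5.2/3.6 : 19.5/3.6 = 1:1.44:5.42


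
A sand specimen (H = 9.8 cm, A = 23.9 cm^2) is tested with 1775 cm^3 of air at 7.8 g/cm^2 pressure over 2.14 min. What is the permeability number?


Formula: Permeability Number P = (V * H) / (p * A * t)
Numerator: V * H = 1775 * 9.8 = 17395.0
Denominator: p * A * t = 7.8 * 23.9 * 2.14 = 398.9388
P = 17395.0 / 398.9388 = 43.6032

Final answer: 43.6032


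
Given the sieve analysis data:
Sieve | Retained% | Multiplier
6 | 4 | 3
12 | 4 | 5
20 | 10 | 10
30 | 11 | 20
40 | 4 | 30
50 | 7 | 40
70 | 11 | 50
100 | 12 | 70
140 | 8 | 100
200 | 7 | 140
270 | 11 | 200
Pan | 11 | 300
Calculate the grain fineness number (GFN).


Formula: GFN = sum(pct * multiplier) / sum(pct)
sum(pct * multiplier) = 9422
sum(pct) = 100
GFN = 9422 / 100 = 94.22

94.22


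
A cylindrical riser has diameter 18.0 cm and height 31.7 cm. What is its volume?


Formula: V = pi * (D/2)^2 * H  (cylinder volume)
Radius = D/2 = 18.0/2 = 9.0 cm
V = pi * 9.0^2 * 31.7 = 8066.6675 cm^3

8066.6675 cm^3


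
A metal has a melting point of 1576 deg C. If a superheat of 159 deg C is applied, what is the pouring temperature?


Formula: T_pour = T_melt + Superheat
T_pour = 1576 + 159 = 1735 deg C


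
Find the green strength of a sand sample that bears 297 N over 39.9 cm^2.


Formula: Compressive Strength = Force / Area
Strength = 297 N / 39.9 cm^2 = 7.4436 N/cm^2

Answer: 7.4436 N/cm^2


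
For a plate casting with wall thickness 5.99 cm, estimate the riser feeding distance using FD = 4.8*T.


Formula: FD = 4.8 * T  (riser feeding-distance rule)
FD = 4.8 * 5.99 cm = 28.7520 cm


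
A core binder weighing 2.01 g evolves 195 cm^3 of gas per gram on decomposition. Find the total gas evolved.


Formula: V_gas = W_binder * gas_evolution_rate
V = 2.01 g * 195 cm^3/g = 391.9500 cm^3

Answer: 391.9500 cm^3


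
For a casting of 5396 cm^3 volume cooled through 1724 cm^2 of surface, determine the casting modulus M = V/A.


Formula: Casting Modulus M = V / A
M = 5396 cm^3 / 1724 cm^2 = 3.1299 cm

Answer: 3.1299 cm


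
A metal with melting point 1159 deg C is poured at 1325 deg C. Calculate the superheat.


Formula: Superheat = T_pour - T_melt
Superheat = 1325 - 1159 = 166 deg C

Answer: 166 deg C


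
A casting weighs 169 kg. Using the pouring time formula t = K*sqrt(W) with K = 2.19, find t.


Formula: t = K * sqrt(W)
sqrt(W) = sqrt(169) = 13.00000
t = 2.19 * 13.00000 = 28.4700 s

Final answer: 28.4700 s


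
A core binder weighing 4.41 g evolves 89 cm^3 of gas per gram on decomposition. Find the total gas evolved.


Formula: V_gas = W_binder * gas_evolution_rate
V = 4.41 g * 89 cm^3/g = 392.4900 cm^3

392.4900 cm^3


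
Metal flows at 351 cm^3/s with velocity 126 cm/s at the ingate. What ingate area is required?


Formula: A_ingate = Q / v  (continuity equation)
A = 351 cm^3/s / 126 cm/s = 2.7857 cm^2

2.7857 cm^2


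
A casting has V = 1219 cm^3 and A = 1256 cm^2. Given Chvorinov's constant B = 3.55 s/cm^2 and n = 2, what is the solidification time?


Formula: t_s = B * (V/A)^n  (Chvorinov's rule, n=2)
Modulus M = V/A = 1219/1256 = 0.970541 cm
M^2 = 0.970541^2 = 0.941950 cm^2
t_s = 3.55 * 0.941950 = 3.3439 s

Final answer: 3.3439 s


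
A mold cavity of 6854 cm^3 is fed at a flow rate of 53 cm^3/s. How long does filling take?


Formula: t_fill = V_mold / Q_flow
t = 6854 cm^3 / 53 cm^3/s = 129.3208 s

Answer: 129.3208 s


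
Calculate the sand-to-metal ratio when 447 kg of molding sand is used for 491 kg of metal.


Formula: Sand-to-Metal Ratio = W_sand / W_metal
Ratio = 447 kg / 491 kg = 0.9104


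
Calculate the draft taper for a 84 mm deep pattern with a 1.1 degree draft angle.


Formula: taper = depth * tan(draft_angle)
tan(1.1 deg) = 0.0192010
taper = 84 mm * 0.0192010 = 1.6129 mm


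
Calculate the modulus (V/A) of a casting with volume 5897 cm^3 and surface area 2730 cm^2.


Formula: Casting Modulus M = V / A
M = 5897 cm^3 / 2730 cm^2 = 2.1601 cm


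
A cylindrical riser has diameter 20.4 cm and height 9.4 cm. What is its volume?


Formula: V = pi * (D/2)^2 * H  (cylinder volume)
Radius = D/2 = 20.4/2 = 10.2 cm
V = pi * 10.2^2 * 9.4 = 3072.4022 cm^3

3072.4022 cm^3


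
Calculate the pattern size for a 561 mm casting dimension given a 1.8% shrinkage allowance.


Formula: L_pattern = L_casting * (1 + shrinkage_rate/100)
Shrinkage factor = 1 + 1.8/100 = 1.018
L_pattern = 561 mm * 1.018 = 571.0980 mm

571.0980 mm


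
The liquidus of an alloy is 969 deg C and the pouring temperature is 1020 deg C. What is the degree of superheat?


Formula: Superheat = T_pour - T_melt
Superheat = 1020 - 969 = 51 deg C

Final answer: 51 deg C


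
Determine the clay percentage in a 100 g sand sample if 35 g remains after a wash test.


Formula: Clay% = (W_total - W_washed) / W_total * 100
Clay mass = 100 - 35 = 65 g
Clay% = 65 / 100 * 100 = 65.0000%

Answer: 65.0000%


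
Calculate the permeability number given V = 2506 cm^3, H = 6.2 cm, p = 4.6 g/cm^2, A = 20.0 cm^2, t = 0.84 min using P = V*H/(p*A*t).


Formula: Permeability Number P = (V * H) / (p * A * t)
Numerator: V * H = 2506 * 6.2 = 15537.2
Denominator: p * A * t = 4.6 * 20.0 * 0.84 = 77.28
P = 15537.2 / 77.28 = 201.0507

Final answer: 201.0507


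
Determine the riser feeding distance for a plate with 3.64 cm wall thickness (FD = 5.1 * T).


Formula: FD = 5.1 * T  (riser feeding-distance rule)
FD = 5.1 * 3.64 cm = 18.5640 cm


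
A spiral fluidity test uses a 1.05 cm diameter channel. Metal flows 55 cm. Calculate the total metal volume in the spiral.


Formula: V = pi * (d/2)^2 * L  (cylinder volume)
Radius = 1.05/2 = 0.525 cm
V = pi * 0.525^2 * 55 = 47.6246 cm^3

Answer: 47.6246 cm^3


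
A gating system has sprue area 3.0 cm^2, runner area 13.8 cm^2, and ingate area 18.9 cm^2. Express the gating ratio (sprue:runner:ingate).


Sprue:Runner:Ingate = 1 : 13.8/3.0 : 18.9/3.0 = 1:4.60:6.30

Final answer: 1:4.60:6.30


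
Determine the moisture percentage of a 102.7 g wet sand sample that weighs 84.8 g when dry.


Formula: MC = (W_wet - W_dry) / W_wet * 100
Water mass = 102.7 - 84.8 = 17.9 g
MC = 17.9 / 102.7 * 100 = 17.4294%

Final answer: 17.4294%


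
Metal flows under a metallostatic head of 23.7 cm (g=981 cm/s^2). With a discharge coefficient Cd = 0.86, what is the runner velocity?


Formula: v = Cd * sqrt(2 * g * h)  (Torricelli with discharge coefficient)
2*g*h = 2 * 981 * 23.7 = 46499.4 cm^2/s^2
sqrt(46499.4) = 215.63720 cm/s
v = 0.86 * 215.63720 = 185.4480 cm/s

185.4480 cm/s


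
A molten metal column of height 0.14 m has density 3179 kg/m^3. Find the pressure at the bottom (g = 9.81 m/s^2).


Formula: P = rho * g * h
rho * g = 3179 * 9.81 = 31185.99 N/m^3
P = 31185.99 * 0.14 = 4366.0386 Pa

Final answer: 4366.0386 Pa


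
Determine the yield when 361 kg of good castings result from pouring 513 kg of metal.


Formula: Casting Yield = (W_good / W_total) * 100
Yield = (361 kg / 513 kg) * 100 = 70.3704%

Answer: 70.3704%


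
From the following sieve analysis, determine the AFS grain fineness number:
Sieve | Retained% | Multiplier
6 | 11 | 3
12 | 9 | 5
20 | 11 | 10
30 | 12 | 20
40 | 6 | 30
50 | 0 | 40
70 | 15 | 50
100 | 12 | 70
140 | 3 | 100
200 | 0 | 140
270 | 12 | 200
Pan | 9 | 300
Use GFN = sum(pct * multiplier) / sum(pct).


Formula: GFN = sum(pct * multiplier) / sum(pct)
sum(pct * multiplier) = 7598
sum(pct) = 100
GFN = 7598 / 100 = 75.98

75.98


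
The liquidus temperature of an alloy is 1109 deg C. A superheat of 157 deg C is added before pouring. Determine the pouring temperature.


Formula: T_pour = T_melt + Superheat
T_pour = 1109 + 157 = 1266 deg C

Final answer: 1266 deg C


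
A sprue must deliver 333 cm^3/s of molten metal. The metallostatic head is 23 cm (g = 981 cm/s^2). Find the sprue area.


Formula: v = sqrt(2*g*h), A = Q/v
Velocity: v = sqrt(2 * 981 * 23) = sqrt(45126) = 212.4288 cm/s
Sprue area: A = Q / v = 333 / 212.4288 = 1.5676 cm^2

Answer: 1.5676 cm^2


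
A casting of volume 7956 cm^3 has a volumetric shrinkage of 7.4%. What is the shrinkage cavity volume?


Formula: V_shrink = V_casting * shrinkage_pct / 100
V_shrink = 7956 cm^3 * 7.4 / 100 = 588.7440 cm^3

588.7440 cm^3


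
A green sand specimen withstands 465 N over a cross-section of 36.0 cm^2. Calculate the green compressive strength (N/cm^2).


Formula: Compressive Strength = Force / Area
Strength = 465 N / 36.0 cm^2 = 12.9167 N/cm^2

Answer: 12.9167 N/cm^2


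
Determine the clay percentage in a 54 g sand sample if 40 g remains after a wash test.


Formula: Clay% = (W_total - W_washed) / W_total * 100
Clay mass = 54 - 40 = 14 g
Clay% = 14 / 54 * 100 = 25.9259%


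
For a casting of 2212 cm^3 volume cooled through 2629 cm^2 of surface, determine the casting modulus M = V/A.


Formula: Casting Modulus M = V / A
M = 2212 cm^3 / 2629 cm^2 = 0.8414 cm

Final answer: 0.8414 cm


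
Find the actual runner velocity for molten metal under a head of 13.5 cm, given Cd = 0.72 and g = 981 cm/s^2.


Formula: v = Cd * sqrt(2 * g * h)  (Torricelli with discharge coefficient)
2*g*h = 2 * 981 * 13.5 = 26487.0 cm^2/s^2
sqrt(26487.0) = 162.74827 cm/s
v = 0.72 * 162.74827 = 117.1788 cm/s

Answer: 117.1788 cm/s


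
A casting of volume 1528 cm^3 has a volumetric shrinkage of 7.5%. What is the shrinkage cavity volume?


Formula: V_shrink = V_casting * shrinkage_pct / 100
V_shrink = 1528 cm^3 * 7.5 / 100 = 114.6000 cm^3


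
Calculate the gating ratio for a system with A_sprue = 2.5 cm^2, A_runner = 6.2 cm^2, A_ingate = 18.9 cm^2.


Sprue:Runner:Ingate = 1 : 6.2/2.5 : 18.9/2.5 = 1:2.48:7.56

Final answer: 1:2.48:7.56


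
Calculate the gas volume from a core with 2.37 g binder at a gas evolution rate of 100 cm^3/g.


Formula: V_gas = W_binder * gas_evolution_rate
V = 2.37 g * 100 cm^3/g = 237.0000 cm^3

237.0000 cm^3


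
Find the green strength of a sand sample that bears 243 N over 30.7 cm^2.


Formula: Compressive Strength = Force / Area
Strength = 243 N / 30.7 cm^2 = 7.9153 N/cm^2

Final answer: 7.9153 N/cm^2


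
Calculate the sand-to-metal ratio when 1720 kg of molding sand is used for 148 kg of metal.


Formula: Sand-to-Metal Ratio = W_sand / W_metal
Ratio = 1720 kg / 148 kg = 11.6216


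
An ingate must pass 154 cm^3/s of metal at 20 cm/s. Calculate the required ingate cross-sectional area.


Formula: A_ingate = Q / v  (continuity equation)
A = 154 cm^3/s / 20 cm/s = 7.7000 cm^2

Answer: 7.7000 cm^2


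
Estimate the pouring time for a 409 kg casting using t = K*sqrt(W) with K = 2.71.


Formula: t = K * sqrt(W)
sqrt(W) = sqrt(409) = 20.22375
t = 2.71 * 20.22375 = 54.8064 s

Answer: 54.8064 s


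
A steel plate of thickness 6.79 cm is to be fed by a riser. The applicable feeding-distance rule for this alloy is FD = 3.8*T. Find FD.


Formula: FD = 3.8 * T  (riser feeding-distance rule)
FD = 3.8 * 6.79 cm = 25.8020 cm


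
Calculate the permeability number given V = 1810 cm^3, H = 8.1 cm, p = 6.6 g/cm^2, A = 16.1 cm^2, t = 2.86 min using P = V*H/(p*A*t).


Formula: Permeability Number P = (V * H) / (p * A * t)
Numerator: V * H = 1810 * 8.1 = 14661.0
Denominator: p * A * t = 6.6 * 16.1 * 2.86 = 303.9036
P = 14661.0 / 303.9036 = 48.2423

Final answer: 48.2423


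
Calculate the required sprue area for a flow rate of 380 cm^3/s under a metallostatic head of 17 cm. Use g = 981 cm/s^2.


Formula: v = sqrt(2*g*h), A = Q/v
Velocity: v = sqrt(2 * 981 * 17) = sqrt(33354) = 182.6308 cm/s
Sprue area: A = Q / v = 380 / 182.6308 = 2.0807 cm^2

Final answer: 2.0807 cm^2


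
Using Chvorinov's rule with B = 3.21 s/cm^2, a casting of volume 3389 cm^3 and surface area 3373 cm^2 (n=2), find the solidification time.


Formula: t_s = B * (V/A)^n  (Chvorinov's rule, n=2)
Modulus M = V/A = 3389/3373 = 1.004744 cm
M^2 = 1.004744^2 = 1.009511 cm^2
t_s = 3.21 * 1.009511 = 3.2405 s

Answer: 3.2405 s


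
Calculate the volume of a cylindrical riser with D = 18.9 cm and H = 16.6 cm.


Formula: V = pi * (D/2)^2 * H  (cylinder volume)
Radius = D/2 = 18.9/2 = 9.45 cm
V = pi * 9.45^2 * 16.6 = 4657.1645 cm^3

Final answer: 4657.1645 cm^3


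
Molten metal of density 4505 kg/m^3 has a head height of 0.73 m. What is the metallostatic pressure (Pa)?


Formula: P = rho * g * h
rho * g = 4505 * 9.81 = 44194.05 N/m^3
P = 44194.05 * 0.73 = 32261.6565 Pa

Final answer: 32261.6565 Pa


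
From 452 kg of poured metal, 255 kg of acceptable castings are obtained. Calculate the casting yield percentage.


Formula: Casting Yield = (W_good / W_total) * 100
Yield = (255 kg / 452 kg) * 100 = 56.4159%

Final answer: 56.4159%


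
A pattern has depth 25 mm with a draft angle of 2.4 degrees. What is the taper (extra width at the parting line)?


Formula: taper = depth * tan(draft_angle)
tan(2.4 deg) = 0.0419124
taper = 25 mm * 0.0419124 = 1.0478 mm

Final answer: 1.0478 mm


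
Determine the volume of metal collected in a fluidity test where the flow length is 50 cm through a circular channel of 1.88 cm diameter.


Formula: V = pi * (d/2)^2 * L  (cylinder volume)
Radius = 1.88/2 = 0.94 cm
V = pi * 0.94^2 * 50 = 138.7956 cm^3

138.7956 cm^3


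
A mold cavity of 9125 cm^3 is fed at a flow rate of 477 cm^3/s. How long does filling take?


Formula: t_fill = V_mold / Q_flow
t = 9125 cm^3 / 477 cm^3/s = 19.1300 s


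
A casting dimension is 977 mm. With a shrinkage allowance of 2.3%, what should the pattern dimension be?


Formula: L_pattern = L_casting * (1 + shrinkage_rate/100)
Shrinkage factor = 1 + 2.3/100 = 1.023
L_pattern = 977 mm * 1.023 = 999.4710 mm


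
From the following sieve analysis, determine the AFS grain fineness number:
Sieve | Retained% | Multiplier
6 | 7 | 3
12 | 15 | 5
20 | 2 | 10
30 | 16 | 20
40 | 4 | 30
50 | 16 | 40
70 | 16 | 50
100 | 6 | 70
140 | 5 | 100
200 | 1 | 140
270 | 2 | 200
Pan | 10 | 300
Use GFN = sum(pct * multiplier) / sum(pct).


Formula: GFN = sum(pct * multiplier) / sum(pct)
sum(pct * multiplier) = 6456
sum(pct) = 100
GFN = 6456 / 100 = 64.56

Answer: 64.56


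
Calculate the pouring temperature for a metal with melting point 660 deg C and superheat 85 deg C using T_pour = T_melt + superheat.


Formula: T_pour = T_melt + Superheat
T_pour = 660 + 85 = 745 deg C


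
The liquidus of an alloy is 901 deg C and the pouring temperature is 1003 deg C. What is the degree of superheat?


Formula: Superheat = T_pour - T_melt
Superheat = 1003 - 901 = 102 deg C

Answer: 102 deg C


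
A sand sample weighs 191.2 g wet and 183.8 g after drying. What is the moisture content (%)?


Formula: MC = (W_wet - W_dry) / W_wet * 100
Water mass = 191.2 - 183.8 = 7.4 g
MC = 7.4 / 191.2 * 100 = 3.8703%

3.8703%


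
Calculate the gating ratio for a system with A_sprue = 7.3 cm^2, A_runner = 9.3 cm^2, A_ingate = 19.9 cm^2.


Sprue:Runner:Ingate = 1 : 9.3/7.3 : 19.9/7.3 = 1:1.27:2.73

Answer: 1:1.27:2.73


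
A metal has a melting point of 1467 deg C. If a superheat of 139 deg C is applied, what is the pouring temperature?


Formula: T_pour = T_melt + Superheat
T_pour = 1467 + 139 = 1606 deg C


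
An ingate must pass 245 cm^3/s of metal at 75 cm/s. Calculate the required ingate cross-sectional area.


Formula: A_ingate = Q / v  (continuity equation)
A = 245 cm^3/s / 75 cm/s = 3.2667 cm^2

Final answer: 3.2667 cm^2


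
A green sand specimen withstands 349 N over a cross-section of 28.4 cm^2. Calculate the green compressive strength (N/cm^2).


Formula: Compressive Strength = Force / Area
Strength = 349 N / 28.4 cm^2 = 12.2887 N/cm^2


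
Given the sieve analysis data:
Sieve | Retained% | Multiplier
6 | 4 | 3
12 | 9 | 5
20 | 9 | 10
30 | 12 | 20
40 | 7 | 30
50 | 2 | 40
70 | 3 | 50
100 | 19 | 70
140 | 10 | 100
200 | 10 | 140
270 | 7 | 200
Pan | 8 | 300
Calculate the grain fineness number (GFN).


Formula: GFN = sum(pct * multiplier) / sum(pct)
sum(pct * multiplier) = 8357
sum(pct) = 100
GFN = 8357 / 100 = 83.57

83.57


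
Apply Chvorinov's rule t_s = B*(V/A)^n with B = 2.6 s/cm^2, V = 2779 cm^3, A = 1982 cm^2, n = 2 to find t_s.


Formula: t_s = B * (V/A)^n  (Chvorinov's rule, n=2)
Modulus M = V/A = 2779/1982 = 1.402119 cm
M^2 = 1.402119^2 = 1.965938 cm^2
t_s = 2.6 * 1.965938 = 5.1114 s

Answer: 5.1114 s


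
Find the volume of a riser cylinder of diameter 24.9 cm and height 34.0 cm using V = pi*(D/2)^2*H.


Formula: V = pi * (D/2)^2 * H  (cylinder volume)
Radius = D/2 = 24.9/2 = 12.45 cm
V = pi * 12.45^2 * 34.0 = 16556.4603 cm^3

16556.4603 cm^3


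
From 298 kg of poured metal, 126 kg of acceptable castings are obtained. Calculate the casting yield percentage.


Formula: Casting Yield = (W_good / W_total) * 100
Yield = (126 kg / 298 kg) * 100 = 42.2819%


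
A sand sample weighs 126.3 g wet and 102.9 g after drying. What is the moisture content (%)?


Formula: MC = (W_wet - W_dry) / W_wet * 100
Water mass = 126.3 - 102.9 = 23.4 g
MC = 23.4 / 126.3 * 100 = 18.5273%

Final answer: 18.5273%


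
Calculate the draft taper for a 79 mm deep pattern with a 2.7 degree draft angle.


Formula: taper = depth * tan(draft_angle)
tan(2.7 deg) = 0.0471588
taper = 79 mm * 0.0471588 = 3.7255 mm

Final answer: 3.7255 mm


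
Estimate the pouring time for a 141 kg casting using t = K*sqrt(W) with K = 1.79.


Formula: t = K * sqrt(W)
sqrt(W) = sqrt(141) = 11.87434
t = 1.79 * 11.87434 = 21.2551 s

21.2551 s


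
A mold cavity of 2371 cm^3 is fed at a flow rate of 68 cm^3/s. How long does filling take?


Formula: t_fill = V_mold / Q_flow
t = 2371 cm^3 / 68 cm^3/s = 34.8676 s

Final answer: 34.8676 s


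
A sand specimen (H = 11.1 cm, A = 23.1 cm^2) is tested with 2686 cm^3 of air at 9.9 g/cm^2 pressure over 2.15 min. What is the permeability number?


Formula: Permeability Number P = (V * H) / (p * A * t)
Numerator: V * H = 2686 * 11.1 = 29814.6
Denominator: p * A * t = 9.9 * 23.1 * 2.15 = 491.6835
P = 29814.6 / 491.6835 = 60.6378

Answer: 60.6378


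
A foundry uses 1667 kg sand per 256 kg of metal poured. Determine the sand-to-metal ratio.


Formula: Sand-to-Metal Ratio = W_sand / W_metal
Ratio = 1667 kg / 256 kg = 6.5117


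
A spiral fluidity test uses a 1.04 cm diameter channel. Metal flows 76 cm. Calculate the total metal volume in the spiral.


Formula: V = pi * (d/2)^2 * L  (cylinder volume)
Radius = 1.04/2 = 0.52 cm
V = pi * 0.52^2 * 76 = 64.5610 cm^3

64.5610 cm^3


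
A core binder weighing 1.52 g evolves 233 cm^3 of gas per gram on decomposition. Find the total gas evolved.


Formula: V_gas = W_binder * gas_evolution_rate
V = 1.52 g * 233 cm^3/g = 354.1600 cm^3


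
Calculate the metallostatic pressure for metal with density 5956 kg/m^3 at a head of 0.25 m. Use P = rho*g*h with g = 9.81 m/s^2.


Formula: P = rho * g * h
rho * g = 5956 * 9.81 = 58428.36 N/m^3
P = 58428.36 * 0.25 = 14607.0900 Pa

14607.0900 Pa


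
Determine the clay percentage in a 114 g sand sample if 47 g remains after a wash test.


Formula: Clay% = (W_total - W_washed) / W_total * 100
Clay mass = 114 - 47 = 67 g
Clay% = 67 / 114 * 100 = 58.7719%

58.7719%


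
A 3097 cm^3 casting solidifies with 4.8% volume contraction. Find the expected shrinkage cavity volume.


Formula: V_shrink = V_casting * shrinkage_pct / 100
V_shrink = 3097 cm^3 * 4.8 / 100 = 148.6560 cm^3

Answer: 148.6560 cm^3


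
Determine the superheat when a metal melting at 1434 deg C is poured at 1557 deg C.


Formula: Superheat = T_pour - T_melt
Superheat = 1557 - 1434 = 123 deg C

123 deg C


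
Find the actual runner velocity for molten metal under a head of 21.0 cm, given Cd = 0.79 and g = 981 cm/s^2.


Formula: v = Cd * sqrt(2 * g * h)  (Torricelli with discharge coefficient)
2*g*h = 2 * 981 * 21.0 = 41202.0 cm^2/s^2
sqrt(41202.0) = 202.98276 cm/s
v = 0.79 * 202.98276 = 160.3564 cm/s

Answer: 160.3564 cm/s


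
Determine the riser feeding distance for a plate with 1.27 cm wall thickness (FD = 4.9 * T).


Formula: FD = 4.9 * T  (riser feeding-distance rule)
FD = 4.9 * 1.27 cm = 6.2230 cm


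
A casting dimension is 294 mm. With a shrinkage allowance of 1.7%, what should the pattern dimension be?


Formula: L_pattern = L_casting * (1 + shrinkage_rate/100)
Shrinkage factor = 1 + 1.7/100 = 1.017
L_pattern = 294 mm * 1.017 = 298.9980 mm


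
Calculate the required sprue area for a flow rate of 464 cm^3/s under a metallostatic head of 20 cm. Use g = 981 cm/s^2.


Formula: v = sqrt(2*g*h), A = Q/v
Velocity: v = sqrt(2 * 981 * 20) = sqrt(39240) = 198.0909 cm/s
Sprue area: A = Q / v = 464 / 198.0909 = 2.3424 cm^2

2.3424 cm^2
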